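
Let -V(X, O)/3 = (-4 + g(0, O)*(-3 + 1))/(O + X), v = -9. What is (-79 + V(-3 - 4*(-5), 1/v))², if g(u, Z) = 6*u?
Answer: 8850625/1444 ≈ 6129.2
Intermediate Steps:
V(X, O) = 12/(O + X) (V(X, O) = -3*(-4 + (6*0)*(-3 + 1))/(O + X) = -3*(-4 + 0*(-2))/(O + X) = -3*(-4 + 0)/(O + X) = -(-12)/(O + X) = 12/(O + X))
(-79 + V(-3 - 4*(-5), 1/v))² = (-79 + 12/(1/(-9) + (-3 - 4*(-5))))² = (-79 + 12/(-⅑ + (-3 + 20)))² = (-79 + 12/(-⅑ + 17))² = (-79 + 12/(152/9))² = (-79 + 12*(9/152))² = (-79 + 27/38)² = (-2975/38)² = 8850625/1444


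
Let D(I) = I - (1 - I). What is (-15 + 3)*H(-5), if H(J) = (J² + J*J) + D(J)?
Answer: -468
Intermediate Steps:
D(I) = -1 + 2*I (D(I) = I + (-1 + I) = -1 + 2*I)
H(J) = -1 + 2*J + 2*J² (H(J) = (J² + J*J) + (-1 + 2*J) = (J² + J²) + (-1 + 2*J) = 2*J² + (-1 + 2*J) = -1 + 2*J + 2*J²)
(-15 + 3)*H(-5) = (-15 + 3)*(-1 + 2*(-5) + 2*(-5)²) = -12*(-1 - 10 + 2*25) = -12*(-1 - 10 + 50) = -12*39 = -468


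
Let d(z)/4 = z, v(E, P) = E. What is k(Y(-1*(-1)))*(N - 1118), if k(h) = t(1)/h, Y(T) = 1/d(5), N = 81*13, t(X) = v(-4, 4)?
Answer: 5200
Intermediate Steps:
t(X) = -4
N = 1053
d(z) = 4*z
Y(T) = 1/20 (Y(T) = 1/(4*5) = 1/20)
k(h) = -4/h
k(Y(-1*(-1)))*(N - 1118) = (-4/1/20)*(1053 - 1118) = -4*20*(-65) = -80*(-65) = 5200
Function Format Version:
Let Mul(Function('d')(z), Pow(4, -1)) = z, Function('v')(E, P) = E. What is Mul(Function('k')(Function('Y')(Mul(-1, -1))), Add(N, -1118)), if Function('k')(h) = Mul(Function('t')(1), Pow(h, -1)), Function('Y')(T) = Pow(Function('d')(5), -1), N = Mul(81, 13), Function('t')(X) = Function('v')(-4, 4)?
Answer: 5200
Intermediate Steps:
Function('t')(X) = -4
N = 1053
Function('d')(z) = Mul(4, z)
Function('Y')(T) = Rational(1, 20) (Function('Y')(T) = Pow(Mul(4, 5), -1) = Pow(20, -1) = Rational(1, 20))
Function('k')(h) = Mul(-4, Pow(h, -1))
Mul(Function('k')(Function('Y')(Mul(-1, -1))), Add(N, -1118)) = Mul(Mul(-4, Pow(Rational(1, 20), -1)), Add(1053, -1118)) = Mul(Mul(-4, 20), -65) = Mul(-80, -65) = 5200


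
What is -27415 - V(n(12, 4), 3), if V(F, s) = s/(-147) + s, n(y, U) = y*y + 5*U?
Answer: -1343481/49 ≈ -27418.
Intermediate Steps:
n(y, U) = y**2 + 5*U
V(F, s) = 146*s/147 (V(F, s) = -s/147 + s = 146*s/147)
-27415 - V(n(12, 4), 3) = -27415 - 146*3/147 = -27415 - 1*146/49 = -27415 - 146/49 = -1343481/49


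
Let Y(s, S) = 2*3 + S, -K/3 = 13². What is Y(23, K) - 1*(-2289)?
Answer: 1788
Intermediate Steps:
K = -507 (K = -3*13² = -3*169 = -507)
Y(s, S) = 6 + S
Y(23, K) - 1*(-2289) = (6 - 507) - 1*(-2289) = -501 + 2289 = 1788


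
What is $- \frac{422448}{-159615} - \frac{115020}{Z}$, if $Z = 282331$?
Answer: $\frac{33637082996}{15021420855} \approx 2.2393$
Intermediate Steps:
$- \frac{422448}{-159615} - \frac{115020}{Z} = - \frac{422448}{-159615} - \frac{115020}{282331} = \left(-422448\right) \left(- \frac{1}{159615}\right) - \frac{115020}{282331} = \frac{140816}{53205} - \frac{115020}{282331} = \frac{33637082996}{15021420855}$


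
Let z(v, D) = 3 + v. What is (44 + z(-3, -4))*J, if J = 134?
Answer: 5896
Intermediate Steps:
(44 + z(-3, -4))*J = (44 + (3 - 3))*134 = (44 + 0)*134 = 44*134 = 5896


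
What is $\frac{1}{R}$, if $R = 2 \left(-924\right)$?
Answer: $- \frac{1}{1848} \approx -0.00054113$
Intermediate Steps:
$R = -1848$
$\frac{1}{R} = \frac{1}{-1848} = - \frac{1}{1848}$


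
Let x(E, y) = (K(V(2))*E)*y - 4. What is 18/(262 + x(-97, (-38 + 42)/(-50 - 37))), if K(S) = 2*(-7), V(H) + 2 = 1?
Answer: 783/8507 ≈ 0.092042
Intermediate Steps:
V(H) = -1 (V(H) = -2 + 1 = -1)
K(S) = -14
x(E, y) = -4 - 14*E*y (x(E, y) = (-14*E)*y - 4 = -14*E*y - 4 = -4 - 14*E*y)
18/(262 + x(-97, (-38 + 42)/(-50 - 37))) = 18/(262 + (-4 - 14*(-97)*(-38 + 42)/(-50 - 37))) = 18/(262 + (-4 - 14*(-97)*4/(-87))) = 18/(262 + (-4 - 14*(-97)*4*(-1/87))) = 18/(262 + (-4 - 14*(-97)*(-4/87))) = 18/(262 + (-4 - 5432/87)) = 18/(262 - 5780/87) = 18/(17014/87) = 18*(87/17014) = 783/8507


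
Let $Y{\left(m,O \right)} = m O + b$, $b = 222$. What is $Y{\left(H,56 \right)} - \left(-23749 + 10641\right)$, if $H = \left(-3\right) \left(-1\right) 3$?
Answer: $13834$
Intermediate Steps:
$H = 9$ ($H = 3 \cdot 3 = 9$)
$Y{\left(m,O \right)} = 222 + O m$ ($Y{\left(m,O \right)} = m O + 222 = O m + 222 = 222 + O m$)
$Y{\left(H,56 \right)} - \left(-23749 + 10641\right) = \left(222 + 56 \cdot 9\right) - \left(-23749 + 10641\right) = \left(222 + 504\right) - -13108 = 726 + 13108 = 13834$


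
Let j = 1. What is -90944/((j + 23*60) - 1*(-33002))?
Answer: -90944/34383 ≈ -2.6450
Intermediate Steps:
-90944/((j + 23*60) - 1*(-33002)) = -90944/((1 + 23*60) - 1*(-33002)) = -90944/((1 + 1380) + 33002) = -90944/(1381 + 33002) = -90944/34383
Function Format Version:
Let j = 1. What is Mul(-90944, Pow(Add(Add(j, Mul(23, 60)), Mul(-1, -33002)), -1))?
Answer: Rational(-90944, 34383) ≈ -2.6450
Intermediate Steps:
Mul(-90944, Pow(Add(Add(j, Mul(23, 60)), Mul(-1, -33002)), -1)) = Mul(-90944, Pow(Add(Add(1, Mul(23, 60)), Mul(-1, -33002)), -1)) = Mul(-90944, Pow(Add(Add(1, 1380), 33002), -1)) = Mul(-90944, Pow(Add(1381, 33002), -1)) = Mul(-90944, Pow(34383, -1)) = Mul(-90944, Rational(1, 34383)) = Rational(-90944, 34383)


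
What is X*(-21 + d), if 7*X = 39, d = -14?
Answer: -195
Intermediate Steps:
X = 39/7 (X = (⅐)*39 = 39/7 ≈ 5.5714)
X*(-21 + d) = 39*(-21 - 14)/7 = (39/7)*(-35) = -195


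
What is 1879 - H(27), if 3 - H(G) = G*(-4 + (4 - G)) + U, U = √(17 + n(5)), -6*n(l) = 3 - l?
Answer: 1147 + 2*√39/3 ≈ 1151.2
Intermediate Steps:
n(l) = -½ + l/6 (n(l) = -(3 - l)/6 = -½ + l/6)
U = 2*√39/3 (U = √(17 + (-½ + (⅙)*5)) = √(17 + (-½ + ⅚)) = √(17 + ⅓) = √(52/3) = 2*√39/3 ≈ 4.1633)
H(G) = 3 + G² - 2*√39/3 (H(G) = 3 - (G*(-4 + (4 - G)) + 2*√39/3) = 3 - (G*(-G) + 2*√39/3) = 3 - (-G² + 2*√39/3) = 3 + (G² - 2*√39/3) = 3 + G² - 2*√39/3)
1879 - H(27) = 1879 - (3 + 27² - 2*√39/3) = 1879 - (3 + 729 - 2*√39/3) = 1879 - (732 - 2*√39/3) = 1879 + (-732 + 2*√39/3) = 1147 + 2*√39/3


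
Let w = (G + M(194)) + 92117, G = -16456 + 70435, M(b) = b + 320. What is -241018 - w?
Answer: -387628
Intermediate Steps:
M(b) = 320 + b
G = 53979
w = 146610 (w = (53979 + (320 + 194)) + 92117 = (53979 + 514) + 92117 = 54493 + 92117 = 146610)
-241018 - w = -241018 - 1*146610 = -241018 - 146610 = -387628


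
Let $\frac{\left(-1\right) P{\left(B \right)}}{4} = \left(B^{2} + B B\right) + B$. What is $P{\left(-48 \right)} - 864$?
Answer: $-19104$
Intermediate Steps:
$P{\left(B \right)} = - 8 B^{2} - 4 B$ ($P{\left(B \right)} = - 4 \left(\left(B^{2} + B B\right) + B\right) = - 4 \left(\left(B^{2} + B^{2}\right) + B\right) = - 4 \left(2 B^{2} + B\right) = - 4 \left(B + 2 B^{2}\right) = - 8 B^{2} - 4 B$)
$P{\left(-48 \right)} - 864 = \left(-4\right) \left(-48\right) \left(1 + 2 \left(-48\right)\right) - 864 = \left(-4\right) \left(-48\right) \left(1 - 96\right) - 864 = \left(-4\right) \left(-48\right) \left(-95\right) - 864 = -18240 - 864 = -19104$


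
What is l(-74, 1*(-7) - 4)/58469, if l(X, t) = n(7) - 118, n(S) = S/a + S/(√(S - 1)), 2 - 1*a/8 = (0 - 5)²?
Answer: -21719/10758296 + 7*√6/350814 ≈ -0.0019699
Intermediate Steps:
a = -184 (a = 16 - 8*(0 - 5)² = 16 - 8*(-5)² = 16 - 8*25 = 16 - 200 = -184)
n(S) = -S/184 + S/√(-1 + S) (n(S) = S/(-184) + S/(√(S - 1)) = S*(-1/184) + S/(√(-1 + S)) = -S/184 + S/√(-1 + S))
l(X, t) = -21719/184 + 7*√6/6 (l(X, t) = (-1/184*7 + 7/√(-1 + 7)) - 118 = (-7/184 + 7/√6) - 118 = (-7/184 + 7*(√6/6)) - 118 = (-7/184 + 7*√6/6) - 118 = -21719/184 + 7*√6/6)
l(-74, 1*(-7) - 4)/58469 = (-21719/184 + 7*√6/6)/58469 = (-21719/184 + 7*√6/6)*(1/58469) = -21719/10758296 + 7*√6/350814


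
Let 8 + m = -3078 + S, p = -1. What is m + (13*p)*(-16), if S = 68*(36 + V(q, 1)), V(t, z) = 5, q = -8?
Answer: -90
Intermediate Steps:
S = 2788 (S = 68*(36 + 5) = 68*41 = 2788)
m = -298 (m = -8 + (-3078 + 2788) = -8 - 290 = -298)
m + (13*p)*(-16) = -298 + (13*(-1))*(-16) = -298 - 13*(-16) = -298 + 208 = -90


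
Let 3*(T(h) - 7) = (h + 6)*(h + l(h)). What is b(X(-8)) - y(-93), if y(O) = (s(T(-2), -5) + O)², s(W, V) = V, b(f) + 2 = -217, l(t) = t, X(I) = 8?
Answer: -9823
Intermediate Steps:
b(f) = -219 (b(f) = -2 - 217 = -219)
T(h) = 7 + 2*h*(6 + h)/3 (T(h) = 7 + ((h + 6)*(h + h))/3 = 7 + ((6 + h)*(2*h))/3 = 7 + (2*h*(6 + h))/3 = 7 + 2*h*(6 + h)/3)
y(O) = (-5 + O)²
b(X(-8)) - y(-93) = -219 - (-5 - 93)² = -219 - 1*(-98)² = -219 - 1*9604 = -219 - 9604 = -9823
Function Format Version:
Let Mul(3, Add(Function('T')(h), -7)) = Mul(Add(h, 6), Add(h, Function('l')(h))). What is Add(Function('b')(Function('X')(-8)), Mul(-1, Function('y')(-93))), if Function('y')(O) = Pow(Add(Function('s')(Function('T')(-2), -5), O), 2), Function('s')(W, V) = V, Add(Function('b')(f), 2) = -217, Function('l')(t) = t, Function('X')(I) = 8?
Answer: -9823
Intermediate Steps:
Function('b')(f) = -219 (Function('b')(f) = Add(-2, -217) = -219)
Function('T')(h) = Add(7, Mul(Rational(2, 3), h, Add(6, h))) (Function('T')(h) = Add(7, Mul(Rational(1, 3), Mul(Add(h, 6), Add(h, h)))) = Add(7, Mul(Rational(1, 3), Mul(Add(6, h), Mul(2, h)))) = Add(7, Mul(Rational(1, 3), Mul(2, h, Add(6, h)))) = Add(7, Mul(Rational(2, 3), h, Add(6, h))))
Function('y')(O) = Pow(Add(-5, O), 2)
Add(Function('b')(Function('X')(-8)), Mul(-1, Function('y')(-93))) = Add(-219, Mul(-1, Pow(Add(-5, -93), 2))) = Add(-219, Mul(-1, Pow(-98, 2))) = Add(-219, Mul(-1, 9604)) = Add(-219, -9604) = -9823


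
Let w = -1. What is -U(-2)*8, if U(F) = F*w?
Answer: -16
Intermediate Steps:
U(F) = -F (U(F) = F*(-1) = -F)
-U(-2)*8 = -(-1)*(-2)*8 = -1*2*8 = -2*8 = -16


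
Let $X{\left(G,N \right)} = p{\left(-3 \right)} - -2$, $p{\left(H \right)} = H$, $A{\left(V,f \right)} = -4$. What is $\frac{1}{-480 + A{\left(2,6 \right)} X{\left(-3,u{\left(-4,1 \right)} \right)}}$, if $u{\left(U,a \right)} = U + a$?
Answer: $- \frac{1}{476} \approx -0.0021008$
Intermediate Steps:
$X{\left(G,N \right)} = -1$ ($X{\left(G,N \right)} = -3 - -2 = -3 + 2 = -1$)
$\frac{1}{-480 + A{\left(2,6 \right)} X{\left(-3,u{\left(-4,1 \right)} \right)}} = \frac{1}{-480 - -4} = \frac{1}{-480 + 4} = \frac{1}{-476} = - \frac{1}{476}$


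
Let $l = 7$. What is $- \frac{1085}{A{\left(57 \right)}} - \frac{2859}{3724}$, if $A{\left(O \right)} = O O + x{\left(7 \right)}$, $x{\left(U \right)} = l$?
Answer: $- \frac{3337361}{3031336} \approx -1.101$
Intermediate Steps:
$x{\left(U \right)} = 7$
$A{\left(O \right)} = 7 + O^{2}$ ($A{\left(O \right)} = O O + 7 = O^{2} + 7 = 7 + O^{2}$)
$- \frac{1085}{A{\left(57 \right)}} - \frac{2859}{3724} = - \frac{1085}{7 + 57^{2}} - \frac{2859}{3724} = - \frac{1085}{7 + 3249} - \frac{2859}{3724} = - \frac{1085}{3256} - \frac{2859}{3724} = - \frac{3337361}{3031336}$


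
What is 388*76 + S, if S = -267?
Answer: 29221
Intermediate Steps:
388*76 + S = 388*76 - 267 = 29488 - 267 = 29221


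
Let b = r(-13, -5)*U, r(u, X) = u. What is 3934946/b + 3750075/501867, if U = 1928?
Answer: -104490425799/698821916 ≈ -149.52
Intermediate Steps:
b = -25064 (b = -13*1928 = -25064)
3934946/b + 3750075/501867 = 3934946/(-25064) + 3750075/501867 = 3934946*(-1/25064) + 3750075*(1/501867) = -1967473/12532 + 416675/55763 = -104490425799/698821916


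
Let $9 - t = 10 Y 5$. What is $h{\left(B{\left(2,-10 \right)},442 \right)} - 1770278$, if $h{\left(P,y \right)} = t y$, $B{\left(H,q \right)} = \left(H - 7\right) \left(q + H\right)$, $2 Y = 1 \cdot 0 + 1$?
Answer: $-1777350$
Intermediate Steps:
$Y = \frac{1}{2}$ ($Y = \frac{1 \cdot 0 + 1}{2} = \frac{0 + 1}{2} = \frac{1}{2} \cdot 1 = \frac{1}{2} \approx 0.5$)
$B{\left(H,q \right)} = \left(-7 + H\right) \left(H + q\right)$
$t = -16$ ($t = 9 - 10 \cdot \frac{1}{2} \cdot 5 = 9 - 5 \cdot 5 = 9 - 25 = -16$)
$h{\left(P,y \right)} = - 16 y$
$h{\left(B{\left(2,-10 \right)},442 \right)} - 1770278 = \left(-16\right) 442 - 1770278 = -7072 - 1770278 = -1777350$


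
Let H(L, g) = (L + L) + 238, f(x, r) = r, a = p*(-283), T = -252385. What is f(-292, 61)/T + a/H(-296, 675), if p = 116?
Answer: 4142636593/44672145 ≈ 92.734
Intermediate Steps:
a = -32828 (a = 116*(-283) = -32828)
H(L, g) = 238 + 2*L (H(L, g) = 2*L + 238 = 238 + 2*L)
f(-292, 61)/T + a/H(-296, 675) = 61/(-252385) - 32828/(238 + 2*(-296)) = 61*(-1/252385) - 32828/(238 - 592) = -61/252385 - 32828/(-354) = -61/252385 - 32828*(-1/354) = -61/252385 + 16414/177 = 4142636593/44672145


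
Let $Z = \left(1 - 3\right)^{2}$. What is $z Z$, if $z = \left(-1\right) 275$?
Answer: $-1100$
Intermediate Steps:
$Z = 4$ ($Z = \left(-2\right)^{2} = 4$)
$z = -275$
$z Z = \left(-275\right) 4 = -1100$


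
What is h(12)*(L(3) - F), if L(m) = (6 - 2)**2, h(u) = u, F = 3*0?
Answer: 192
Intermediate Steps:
F = 0
L(m) = 16 (L(m) = 4**2 = 16)
h(12)*(L(3) - F) = 12*(16 - 1*0) = 12*(16 + 0) = 12*16 = 192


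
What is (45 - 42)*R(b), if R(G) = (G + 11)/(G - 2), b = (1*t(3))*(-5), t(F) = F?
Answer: 12/17 ≈ 0.70588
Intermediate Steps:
b = -15 (b = (1*3)*(-5) = 3*(-5) = -15)
R(G) = (11 + G)/(-2 + G)
(45 - 42)*R(b) = (45 - 42)*((11 - 15)/(-2 - 15)) = 3*(-4/(-17)) = 3*(-1/17*(-4)) = 3*(4/17) = 12/17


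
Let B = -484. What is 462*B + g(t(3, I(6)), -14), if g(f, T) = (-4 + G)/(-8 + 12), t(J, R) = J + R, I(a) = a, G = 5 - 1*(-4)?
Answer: -894427/4 ≈ -2.2361e+5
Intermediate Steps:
G = 9 (G = 5 + 4 = 9)
g(f, T) = 5/4 (g(f, T) = (-4 + 9)/(-8 + 12) = 5/4)
462*B + g(t(3, I(6)), -14) = 462*(-484) + 5/4 = -223608 + 5/4 = -894427/4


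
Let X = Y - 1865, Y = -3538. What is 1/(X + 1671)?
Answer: -1/3732 ≈ -0.00026795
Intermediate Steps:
X = -5403 (X = -3538 - 1865 = -5403)
1/(X + 1671) = 1/(-5403 + 1671) = 1/(-3732) = -1/3732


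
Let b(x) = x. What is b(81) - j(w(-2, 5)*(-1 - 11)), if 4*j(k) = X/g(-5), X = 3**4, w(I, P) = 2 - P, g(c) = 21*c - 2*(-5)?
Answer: 30861/380 ≈ 81.213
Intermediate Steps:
g(c) = 10 + 21*c (g(c) = 21*c + 10 = 10 + 21*c)
X = 81
j(k) = -81/380 (j(k) = (81/(10 + 21*(-5)))/4 = (81/(10 - 105))/4 = (81/(-95))/4 = (81*(-1/95))/4 = (1/4)*(-81/95) = -81/380)
b(81) - j(w(-2, 5)*(-1 - 11)) = 81 - 1*(-81/380) = 81 + 81/380 = 30861/380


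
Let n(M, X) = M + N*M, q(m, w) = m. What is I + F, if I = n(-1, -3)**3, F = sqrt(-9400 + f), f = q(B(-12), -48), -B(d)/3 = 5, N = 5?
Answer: -216 + I*sqrt(9415) ≈ -216.0 + 97.031*I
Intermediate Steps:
B(d) = -15 (B(d) = -3*5 = -15)
n(M, X) = 6*M (n(M, X) = M + 5*M = 6*M)
f = -15
F = I*sqrt(9415) (F = sqrt(-9400 - 15) = sqrt(-9415) = I*sqrt(9415) ≈ 97.031*I)
I = -216 (I = (6*(-1))**3 = (-6)**3 = -216)
I + F = -216 + I*sqrt(9415)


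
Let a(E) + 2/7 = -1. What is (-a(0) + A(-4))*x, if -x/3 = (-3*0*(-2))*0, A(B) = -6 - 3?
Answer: 0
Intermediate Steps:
a(E) = -9/7 (a(E) = -2/7 - 1 = -9/7)
A(B) = -9
x = 0 (x = -3*-3*0*(-2)*0 = -3*0*(-2)*0 = -0*0 = -3*0 = 0)
(-a(0) + A(-4))*x = (-1*(-9/7) - 9)*0 = (9/7 - 9)*0 = -54/7*0 = 0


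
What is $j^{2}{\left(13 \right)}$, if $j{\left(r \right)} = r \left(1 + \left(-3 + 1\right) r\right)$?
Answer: $105625$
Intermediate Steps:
$j{\left(r \right)} = r \left(1 - 2 r\right)$
$j^{2}{\left(13 \right)} = \left(13 \left(1 - 26\right)\right)^{2} = \left(13 \left(-25\right)\right)^{2} = \left(-325\right)^{2} = 105625$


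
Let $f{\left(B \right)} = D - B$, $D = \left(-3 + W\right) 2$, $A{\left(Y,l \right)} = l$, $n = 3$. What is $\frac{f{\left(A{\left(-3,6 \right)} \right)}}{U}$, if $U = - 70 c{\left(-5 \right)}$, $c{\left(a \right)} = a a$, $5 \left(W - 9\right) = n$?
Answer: $- \frac{18}{4375} \approx -0.0041143$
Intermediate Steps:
$W = \frac{48}{5}$ ($W = 9 + \frac{1}{5} \cdot 3 = 9 + \frac{3}{5} = \frac{48}{5} \approx 9.6$)
$c{\left(a \right)} = a^{2}$
$D = \frac{66}{5}$ ($D = \left(-3 + \frac{48}{5}\right) 2 = \frac{33}{5} \cdot 2 = \frac{66}{5} \approx 13.2$)
$U = -1750$ ($U = - 70 \left(-5\right)^{2} = \left(-70\right) 25 = -1750$)
$f{\left(B \right)} = \frac{66}{5} - B$
$\frac{f{\left(A{\left(-3,6 \right)} \right)}}{U} = \frac{\frac{66}{5} - 6}{-1750} = \left(\frac{66}{5} - 6\right) \left(- \frac{1}{1750}\right) = \frac{36}{5} \left(- \frac{1}{1750}\right) = - \frac{18}{4375}$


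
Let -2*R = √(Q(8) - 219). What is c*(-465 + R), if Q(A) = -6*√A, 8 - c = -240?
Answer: -115320 - 124*I*√(219 + 12*√2) ≈ -1.1532e+5 - 1904.8*I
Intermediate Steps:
c = 248 (c = 8 - 1*(-240) = 8 + 240 = 248)
R = -√(-219 - 12*√2)/2 (R = -√(-12*√2 - 219)/2 = -√(-219 - 12*√2)/2 ≈ -7.6807*I)
c*(-465 + R) = 248*(-465 - I*√(219 + 12*√2)/2) = -115320 - 124*I*√(219 + 12*√2)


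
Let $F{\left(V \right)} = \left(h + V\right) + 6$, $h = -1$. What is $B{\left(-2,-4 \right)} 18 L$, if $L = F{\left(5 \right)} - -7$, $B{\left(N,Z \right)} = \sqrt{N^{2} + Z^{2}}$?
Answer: $612 \sqrt{5} \approx 1368.5$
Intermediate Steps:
$F{\left(V \right)} = 5 + V$ ($F{\left(V \right)} = \left(-1 + V\right) + 6 = 5 + V$)
$L = 17$ ($L = \left(5 + 5\right) - -7 = 10 + 7 = 17$)
$B{\left(-2,-4 \right)} 18 L = \sqrt{\left(-2\right)^{2} + \left(-4\right)^{2}} \cdot 18 \cdot 17 = \sqrt{4 + 16} \cdot 18 \cdot 17 = \sqrt{20} \cdot 18 \cdot 17 = 2 \sqrt{5} \cdot 18 \cdot 17 = 36 \sqrt{5} \cdot 17 = 612 \sqrt{5}$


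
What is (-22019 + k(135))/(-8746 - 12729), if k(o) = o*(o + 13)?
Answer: 2039/21475 ≈ 0.094948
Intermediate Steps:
k(o) = o*(13 + o)
(-22019 + k(135))/(-8746 - 12729) = (-22019 + 135*(13 + 135))/(-8746 - 12729) = (-22019 + 135*148)/(-21475) = (-22019 + 19980)*(-1/21475) = -2039*(-1/21475) = 2039/21475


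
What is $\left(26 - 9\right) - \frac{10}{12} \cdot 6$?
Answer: $-85$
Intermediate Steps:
$\left(26 - 9\right) - \frac{10}{12} \cdot 6 = 17 \left(-10\right) \frac{1}{12} \cdot 6 = 17 \left(\left(- \frac{5}{6}\right) 6\right) = 17 \left(-5\right) = -85$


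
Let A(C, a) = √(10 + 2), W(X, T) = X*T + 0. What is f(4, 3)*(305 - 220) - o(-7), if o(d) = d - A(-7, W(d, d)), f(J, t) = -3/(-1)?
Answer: 262 + 2*√3 ≈ 265.46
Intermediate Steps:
f(J, t) = 3 (f(J, t) = -3*(-1) = 3)
W(X, T) = T*X (W(X, T) = T*X + 0 = T*X)
A(C, a) = 2*√3 (A(C, a) = √12 = 2*√3)
o(d) = d - 2*√3
f(4, 3)*(305 - 220) - o(-7) = 3*(305 - 220) - (-7 - 2*√3) = 3*85 + (7 + 2*√3) = 255 + (7 + 2*√3) = 262 + 2*√3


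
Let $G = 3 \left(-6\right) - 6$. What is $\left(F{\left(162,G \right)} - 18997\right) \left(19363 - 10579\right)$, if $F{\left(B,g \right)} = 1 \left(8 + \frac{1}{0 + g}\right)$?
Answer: $-166799742$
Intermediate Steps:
$G = -24$ ($G = -18 - 6 = -24$)
$F{\left(B,g \right)} = 8 + \frac{1}{g}$ ($F{\left(B,g \right)} = 1 \left(8 + \frac{1}{g}\right) = 8 + \frac{1}{g}$)
$\left(F{\left(162,G \right)} - 18997\right) \left(19363 - 10579\right) = \left(\left(8 + \frac{1}{-24}\right) - 18997\right) \left(19363 - 10579\right) = \left(\left(8 - \frac{1}{24}\right) - 18997\right) 8784 = \left(\frac{191}{24} - 18997\right) 8784 = \left(- \frac{455737}{24}\right) 8784 = -166799742$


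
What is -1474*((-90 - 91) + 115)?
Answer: 97284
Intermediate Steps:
-1474*((-90 - 91) + 115) = -1474*(-181 + 115) = -1474*(-66) = 97284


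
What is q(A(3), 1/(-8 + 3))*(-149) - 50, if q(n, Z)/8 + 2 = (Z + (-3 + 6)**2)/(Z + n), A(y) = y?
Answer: -9886/7 ≈ -1412.3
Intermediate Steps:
q(n, Z) = -16 + 8*(9 + Z)/(Z + n) (q(n, Z) = -16 + 8*((Z + (-3 + 6)**2)/(Z + n)) = -16 + 8*((Z + 3**2)/(Z + n)) = -16 + 8*((Z + 9)/(Z + n)) = -16 + 8*((9 + Z)/(Z + n)) = -16 + 8*(9 + Z)/(Z + n))
q(A(3), 1/(-8 + 3))*(-149) - 50 = (8*(9 - 1/(-8 + 3) - 2*3)/(1/(-8 + 3) + 3))*(-149) - 50 = (8*(9 - 1/(-5) - 6)/(1/(-5) + 3))*(-149) - 50 = (8*(9 - 1*(-1/5) - 6)/(-1/5 + 3))*(-149) - 50 = (8*(9 + 1/5 - 6)/(14/5))*(-149) - 50 = (8*(5/14)*(16/5))*(-149) - 50 = (64/7)*(-149) - 50 = -9536/7 - 50 = -9886/7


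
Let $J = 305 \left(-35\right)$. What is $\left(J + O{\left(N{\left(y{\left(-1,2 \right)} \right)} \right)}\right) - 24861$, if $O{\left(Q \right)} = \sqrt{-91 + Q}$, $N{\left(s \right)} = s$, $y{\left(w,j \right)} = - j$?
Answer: $-35536 + i \sqrt{93} \approx -35536.0 + 9.6436 i$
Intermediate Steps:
$J = -10675$
$\left(J + O{\left(N{\left(y{\left(-1,2 \right)} \right)} \right)}\right) - 24861 = \left(-10675 + \sqrt{-91 - 2}\right) - 24861 = \left(-10675 + \sqrt{-93}\right) - 24861 = \left(-10675 + i \sqrt{93}\right) - 24861 = -35536 + i \sqrt{93}$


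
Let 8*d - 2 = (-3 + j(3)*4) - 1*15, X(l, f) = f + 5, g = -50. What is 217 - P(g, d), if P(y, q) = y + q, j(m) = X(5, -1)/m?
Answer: 805/3 ≈ 268.33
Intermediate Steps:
X(l, f) = 5 + f
j(m) = 4/m (j(m) = (5 - 1)/m = 4/m)
d = -4/3 (d = ¼ + ((-3 + (4/3)*4) - 1*15)/8 = ¼ + ((-3 + (4*(⅓))*4) - 15)/8 = ¼ + ((-3 + (4/3)*4) - 15)/8 = ¼ + ((-3 + 16/3) - 15)/8 = ¼ + (7/3 - 15)/8 = ¼ + (⅛)*(-38/3) = ¼ - 19/12 = -4/3 ≈ -1.3333)
P(y, q) = q + y
217 - P(g, d) = 217 - (-4/3 - 50) = 217 - 1*(-154/3) = 217 + 154/3 = 805/3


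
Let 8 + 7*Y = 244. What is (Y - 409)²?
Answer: 6901129/49 ≈ 1.4084e+5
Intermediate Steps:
Y = 236/7 (Y = -8/7 + (⅐)*244 = -8/7 + 244/7 = 236/7 ≈ 33.714)
(Y - 409)² = (236/7 - 409)² = (-2627/7)² = 6901129/49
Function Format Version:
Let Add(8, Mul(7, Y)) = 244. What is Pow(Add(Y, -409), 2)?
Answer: Rational(6901129, 49) ≈ 1.4084e+5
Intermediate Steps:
Y = Rational(236, 7) (Y = Add(Rational(-8, 7), Mul(Rational(1, 7), 244)) = Add(Rational(-8, 7), Rational(244, 7)) = Rational(236, 7) ≈ 33.714)
Pow(Add(Y, -409), 2) = Pow(Add(Rational(236, 7), -409), 2) = Pow(Rational(-2627, 7), 2) = Rational(6901129, 49)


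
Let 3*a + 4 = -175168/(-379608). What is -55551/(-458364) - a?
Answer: 28290278005/21749830164 ≈ 1.3007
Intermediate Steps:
a = -167908/142353 (a = -4/3 + (-175168/(-379608))/3 = -4/3 + (-175168*(-1/379608))/3 = -4/3 + (1/3)*(21896/47451) = -4/3 + 21896/142353 = -167908/142353 ≈ -1.1795)
-55551/(-458364) - a = -55551/(-458364) - 1*(-167908/142353) = -55551*(-1/458364) + 167908/142353 = 18517/152788 + 167908/142353 = 28290278005/21749830164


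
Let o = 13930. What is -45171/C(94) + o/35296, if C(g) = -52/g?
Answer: 18733769033/229424 ≈ 81656.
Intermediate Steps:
-45171/C(94) + o/35296 = -45171/((-52/94)) + 13930/35296 = -45171/((-52*1/94)) + 13930*(1/35296) = -45171/(-26/47) + 6965/17648 = -45171*(-47/26) + 6965/17648 = 2123037/26 + 6965/17648 = 18733769033/229424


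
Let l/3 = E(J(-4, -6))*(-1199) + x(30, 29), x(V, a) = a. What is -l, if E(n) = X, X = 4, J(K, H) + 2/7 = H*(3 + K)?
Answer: 14301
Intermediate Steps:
J(K, H) = -2/7 + H*(3 + K)
E(n) = 4
l = -14301 (l = 3*(4*(-1199) + 29) = 3*(-4796 + 29) = 3*(-4767) = -14301)
-l = -1*(-14301) = 14301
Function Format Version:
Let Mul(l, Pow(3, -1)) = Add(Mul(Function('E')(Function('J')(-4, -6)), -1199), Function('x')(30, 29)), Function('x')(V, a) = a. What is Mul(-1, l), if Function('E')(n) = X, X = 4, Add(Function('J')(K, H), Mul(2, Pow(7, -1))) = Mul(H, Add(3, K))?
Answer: 14301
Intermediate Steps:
Function('J')(K, H) = Add(Rational(-2, 7), Mul(H, Add(3, K)))
Function('E')(n) = 4
l = -14301 (l = Mul(3, Add(Mul(4, -1199), 29)) = Mul(3, Add(-4796, 29)) = Mul(3, -4767) = -14301)
Mul(-1, l) = Mul(-1, -14301) = 14301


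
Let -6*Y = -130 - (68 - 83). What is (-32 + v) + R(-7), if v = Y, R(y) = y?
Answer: -119/6 ≈ -19.833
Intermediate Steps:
Y = 115/6 (Y = -(-130 - (68 - 83))/6 = -(-130 - 1*(-15))/6 = -(-130 + 15)/6 = -⅙*(-115) = 115/6 ≈ 19.167)
v = 115/6 ≈ 19.167
(-32 + v) + R(-7) = (-32 + 115/6) - 7 = -77/6 - 7 = -119/6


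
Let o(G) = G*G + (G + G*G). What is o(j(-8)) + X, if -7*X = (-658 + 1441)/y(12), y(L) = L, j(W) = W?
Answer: 3099/28 ≈ 110.68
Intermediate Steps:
o(G) = G + 2*G**2 (o(G) = G**2 + (G + G**2) = G + 2*G**2)
X = -261/28 (X = -(-658 + 1441)/(7*12) = -783/(7*12) = -1/7*261/4 = -261/28 ≈ -9.3214)
o(j(-8)) + X = -8*(1 + 2*(-8)) - 261/28 = -8*(1 - 16) - 261/28 = -8*(-15) - 261/28 = 120 - 261/28 = 3099/28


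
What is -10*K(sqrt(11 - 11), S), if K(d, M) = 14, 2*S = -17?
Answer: -140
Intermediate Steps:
S = -17/2 (S = (1/2)*(-17) = -17/2 ≈ -8.5000)
-10*K(sqrt(11 - 11), S) = -10*14 = -140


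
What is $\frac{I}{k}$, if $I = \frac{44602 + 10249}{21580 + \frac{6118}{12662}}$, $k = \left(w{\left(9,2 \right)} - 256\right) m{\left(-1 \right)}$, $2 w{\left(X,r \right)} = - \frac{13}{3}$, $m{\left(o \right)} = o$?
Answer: $\frac{694523362}{70544578137} \approx 0.0098452$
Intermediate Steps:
$w{\left(X,r \right)} = - \frac{13}{6}$ ($w{\left(X,r \right)} = \frac{\left(-13\right) \frac{1}{3}}{2} = \frac{1}{2} \left(- \frac{13}{3}\right) = - \frac{13}{6}$)
$k = \frac{1549}{6}$ ($k = \left(- \frac{13}{6} - 256\right) \left(-1\right) = \left(- \frac{1549}{6}\right) \left(-1\right) = \frac{1549}{6} \approx 258.17$)
$I = \frac{347261681}{136626039}$ ($I = \frac{54851}{21580 + 6118 \cdot \frac{1}{12662}} = \frac{54851}{21580 + \frac{3059}{6331}} = \frac{54851}{\frac{136626039}{6331}} = 54851 \cdot \frac{6331}{136626039} = \frac{347261681}{136626039} \approx 2.5417$)
$\frac{I}{k} = \frac{347261681}{136626039 \cdot \frac{1549}{6}} = \frac{347261681}{136626039} \cdot \frac{6}{1549} = \frac{694523362}{70544578137}$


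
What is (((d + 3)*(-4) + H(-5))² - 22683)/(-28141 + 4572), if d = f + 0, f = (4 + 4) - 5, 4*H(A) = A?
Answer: 352727/377104 ≈ 0.93536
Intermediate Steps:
H(A) = A/4
f = 3 (f = 8 - 5 = 3)
d = 3 (d = 3 + 0 = 3)
(((d + 3)*(-4) + H(-5))² - 22683)/(-28141 + 4572) = (((3 + 3)*(-4) + (¼)*(-5))² - 22683)/(-28141 + 4572) = ((6*(-4) - 5/4)² - 22683)/(-23569) = ((-24 - 5/4)² - 22683)*(-1/23569) = ((-101/4)² - 22683)*(-1/23569) = (10201/16 - 22683)*(-1/23569) = -352727/16*(-1/23569) = 352727/377104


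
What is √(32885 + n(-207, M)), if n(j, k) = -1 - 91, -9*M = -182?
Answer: √32793 ≈ 181.09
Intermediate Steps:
M = 182/9 (M = -⅑*(-182) = 182/9 ≈ 20.222)
n(j, k) = -92
√(32885 + n(-207, M)) = √(32885 - 92) = √32793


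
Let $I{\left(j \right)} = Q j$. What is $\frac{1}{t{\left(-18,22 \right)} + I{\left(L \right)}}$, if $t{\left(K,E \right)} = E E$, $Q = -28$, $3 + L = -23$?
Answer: $\frac{1}{1212} \approx 0.00082508$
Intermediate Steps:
$L = -26$ ($L = -3 - 23 = -26$)
$I{\left(j \right)} = - 28 j$
$t{\left(K,E \right)} = E^{2}$
$\frac{1}{t{\left(-18,22 \right)} + I{\left(L \right)}} = \frac{1}{22^{2} - -728} = \frac{1}{484 + 728} = \frac{1}{1212}$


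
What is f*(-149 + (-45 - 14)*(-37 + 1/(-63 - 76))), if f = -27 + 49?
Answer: 6221270/139 ≈ 44757.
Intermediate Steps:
f = 22
f*(-149 + (-45 - 14)*(-37 + 1/(-63 - 76))) = 22*(-149 + (-45 - 14)*(-37 + 1/(-63 - 76))) = 22*(-149 - 59*(-37 + 1/(-139))) = 22*(-149 - 59*(-37 - 1/139)) = 22*(-149 - 59*(-5144/139)) = 22*(-149 + 303496/139) = 22*(282785/139) = 6221270/139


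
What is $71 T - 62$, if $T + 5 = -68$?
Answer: $-5245$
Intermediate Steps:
$T = -73$ ($T = -5 - 68 = -73$)
$71 T - 62 = 71 \left(-73\right) - 62 = -5183 - 62 = -5245$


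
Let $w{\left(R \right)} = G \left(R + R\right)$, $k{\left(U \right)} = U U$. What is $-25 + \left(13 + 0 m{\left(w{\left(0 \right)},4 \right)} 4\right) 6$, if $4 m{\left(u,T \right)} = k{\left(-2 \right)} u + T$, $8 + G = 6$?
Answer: $53$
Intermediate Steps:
$G = -2$ ($G = -8 + 6 = -2$)
$k{\left(U \right)} = U^{2}$
$w{\left(R \right)} = - 4 R$ ($w{\left(R \right)} = - 2 \left(R + R\right) = - 2 \cdot 2 R = - 4 R$)
$m{\left(u,T \right)} = u + \frac{T}{4}$ ($m{\left(u,T \right)} = \frac{\left(-2\right)^{2} u + T}{4} = \frac{4 u + T}{4} = \frac{T + 4 u}{4} = u + \frac{T}{4}$)
$-25 + \left(13 + 0 m{\left(w{\left(0 \right)},4 \right)} 4\right) 6 = -25 + \left(13 + 0 \left(\left(-4\right) 0 + \frac{1}{4} \cdot 4\right) 4\right) 6 = -25 + \left(13 + 0 \left(0 + 1\right) 4\right) 6 = -25 + \left(13 + 0 \cdot 1 \cdot 4\right) 6 = -25 + \left(13 + 0 \cdot 4\right) 6 = -25 + \left(13 + 0\right) 6 = -25 + 13 \cdot 6 = -25 + 78 = 53$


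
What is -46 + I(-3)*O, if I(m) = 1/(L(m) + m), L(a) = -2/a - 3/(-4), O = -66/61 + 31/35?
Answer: -1860962/40565 ≈ -45.876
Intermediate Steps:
O = -419/2135 (O = -66*1/61 + 31*(1/35) = -66/61 + 31/35 = -419/2135 ≈ -0.19625)
L(a) = ¾ - 2/a (L(a) = -2/a - 3*(-¼) = -2/a + ¾ = ¾ - 2/a)
I(m) = 1/(¾ + m - 2/m) (I(m) = 1/((¾ - 2/m) + m) = 1/(¾ + m - 2/m))
-46 + I(-3)*O = -46 + (4*(-3)/(-8 + 3*(-3) + 4*(-3)²))*(-419/2135) = -46 + (4*(-3)/(-8 - 9 + 4*9))*(-419/2135) = -46 + (4*(-3)/(-8 - 9 + 36))*(-419/2135) = -46 + (4*(-3)/19)*(-419/2135) = -46 + (4*(-3)*(1/19))*(-419/2135) = -46 - 12/19*(-419/2135) = -46 + 5028/40565 = -1860962/40565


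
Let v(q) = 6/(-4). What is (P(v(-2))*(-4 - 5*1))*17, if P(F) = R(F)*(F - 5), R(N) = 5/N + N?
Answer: -19227/4 ≈ -4806.8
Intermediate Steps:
v(q) = -3/2 (v(q) = 6*(-¼) = -3/2)
R(N) = N + 5/N
P(F) = (-5 + F)*(F + 5/F) (P(F) = (F + 5/F)*(F - 5) = (F + 5/F)*(-5 + F) = (-5 + F)*(F + 5/F))
(P(v(-2))*(-4 - 5*1))*17 = (((-5 - 3/2)*(5 + (-3/2)²)/(-3/2))*(-4 - 5*1))*17 = ((-⅔*(-13/2)*(5 + 9/4))*(-4 - 5))*17 = (-⅔*(-13/2)*29/4*(-9))*17 = ((377/12)*(-9))*17 = -1131/4*17 = -19227/4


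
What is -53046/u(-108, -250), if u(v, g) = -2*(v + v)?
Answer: -2947/24 ≈ -122.79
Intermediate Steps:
u(v, g) = -4*v
-53046/u(-108, -250) = -53046/((-4*(-108))) = -53046/432 = -53046*1/432 = -2947/24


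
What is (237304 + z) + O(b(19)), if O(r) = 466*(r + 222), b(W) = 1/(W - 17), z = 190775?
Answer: 531764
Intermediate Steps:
b(W) = 1/(-17 + W)
O(r) = 103452 + 466*r (O(r) = 466*(222 + r) = 103452 + 466*r)
(237304 + z) + O(b(19)) = (237304 + 190775) + (103452 + 466/(-17 + 19)) = 428079 + (103452 + 466/2) = 428079 + (103452 + 466*(½)) = 428079 + (103452 + 233) = 428079 + 103685 = 531764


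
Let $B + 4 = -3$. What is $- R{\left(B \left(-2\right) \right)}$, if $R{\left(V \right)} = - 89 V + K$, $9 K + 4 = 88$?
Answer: $\frac{3710}{3} \approx 1236.7$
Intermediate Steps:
$K = \frac{28}{3}$ ($K = - \frac{4}{9} + \frac{1}{9} \cdot 88 = - \frac{4}{9} + \frac{88}{9} = \frac{28}{3} \approx 9.3333$)
$B = -7$ ($B = -4 - 3 = -7$)
$R{\left(V \right)} = \frac{28}{3} - 89 V$ ($R{\left(V \right)} = - 89 V + \frac{28}{3} = \frac{28}{3} - 89 V$)
$- R{\left(B \left(-2\right) \right)} = - (\frac{28}{3} - 89 \left(\left(-7\right) \left(-2\right)\right)) = - (\frac{28}{3} - 1246) = \left(-1\right) \left(- \frac{3710}{3}\right) = \frac{3710}{3}$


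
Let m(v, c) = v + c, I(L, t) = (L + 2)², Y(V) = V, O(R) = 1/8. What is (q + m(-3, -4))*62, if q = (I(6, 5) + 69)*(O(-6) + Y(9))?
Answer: 299243/4 ≈ 74811.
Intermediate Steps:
O(R) = ⅛
I(L, t) = (2 + L)²
m(v, c) = c + v
q = 9709/8 (q = ((2 + 6)² + 69)*(⅛ + 9) = (8² + 69)*(73/8) = (64 + 69)*(73/8) = 133*(73/8) = 9709/8 ≈ 1213.6)
(q + m(-3, -4))*62 = (9709/8 + (-4 - 3))*62 = (9709/8 - 7)*62 = (9653/8)*62 = 299243/4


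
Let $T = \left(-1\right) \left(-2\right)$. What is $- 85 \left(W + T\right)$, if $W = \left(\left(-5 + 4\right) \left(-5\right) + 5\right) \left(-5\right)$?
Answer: $4080$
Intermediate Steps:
$W = -50$ ($W = \left(\left(-1\right) \left(-5\right) + 5\right) \left(-5\right) = \left(5 + 5\right) \left(-5\right) = 10 \left(-5\right) = -50$)
$T = 2$
$- 85 \left(W + T\right) = - 85 \left(-50 + 2\right) = \left(-85\right) \left(-48\right) = 4080$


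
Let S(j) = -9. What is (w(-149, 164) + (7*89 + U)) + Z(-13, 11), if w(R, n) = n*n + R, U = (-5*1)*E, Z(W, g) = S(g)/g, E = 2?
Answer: 300951/11 ≈ 27359.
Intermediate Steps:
Z(W, g) = -9/g
U = -10 (U = -5*1*2 = -5*2 = -10)
w(R, n) = R + n**2 (w(R, n) = n**2 + R = R + n**2)
(w(-149, 164) + (7*89 + U)) + Z(-13, 11) = ((-149 + 164**2) + (7*89 - 10)) - 9/11 = ((-149 + 26896) + (623 - 10)) - 9*1/11 = (26747 + 613) - 9/11 = 27360 - 9/11 = 300951/11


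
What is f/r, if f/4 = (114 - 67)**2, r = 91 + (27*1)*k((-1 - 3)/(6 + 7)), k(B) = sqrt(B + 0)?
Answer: 10452988/110569 - 477144*I*sqrt(13)/110569 ≈ 94.538 - 15.559*I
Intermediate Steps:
k(B) = sqrt(B)
r = 91 + 54*I*sqrt(13)/13 (r = 91 + (27*1)*sqrt((-1 - 3)/(6 + 7)) = 91 + 27*sqrt(-4/13) = 91 + 27*(2*I*sqrt(13)/13) = 91 + 54*I*sqrt(13)/13 ≈ 91.0 + 14.977*I)
f = 8836 (f = 4*(114 - 67)**2 = 4*47**2 = 4*2209 = 8836)
f/r = 8836/(91 + 54*I*sqrt(13)/13)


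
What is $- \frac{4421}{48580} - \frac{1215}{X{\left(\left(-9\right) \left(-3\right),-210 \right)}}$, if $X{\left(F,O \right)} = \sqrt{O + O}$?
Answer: $- \frac{4421}{48580} + \frac{81 i \sqrt{105}}{14} \approx -0.091004 + 59.286 i$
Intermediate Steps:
$X{\left(F,O \right)} = \sqrt{2} \sqrt{O}$ ($X{\left(F,O \right)} = \sqrt{2 O} = \sqrt{2} \sqrt{O}$)
$- \frac{4421}{48580} - \frac{1215}{X{\left(\left(-9\right) \left(-3\right),-210 \right)}} = - \frac{4421}{48580} - \frac{1215}{\sqrt{2} \sqrt{-210}} = \left(-4421\right) \frac{1}{48580} - \frac{1215}{\sqrt{2} i \sqrt{210}} = - \frac{4421}{48580} - \frac{1215}{2 i \sqrt{105}} = - \frac{4421}{48580} - 1215 \left(- \frac{i \sqrt{105}}{210}\right) = - \frac{4421}{48580} + \frac{81 i \sqrt{105}}{14}$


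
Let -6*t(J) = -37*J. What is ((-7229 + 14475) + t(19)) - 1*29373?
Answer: -132059/6 ≈ -22010.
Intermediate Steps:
t(J) = 37*J/6 (t(J) = -(-37)*J/6 = 37*J/6)
((-7229 + 14475) + t(19)) - 1*29373 = ((-7229 + 14475) + (37/6)*19) - 1*29373 = (7246 + 703/6) - 29373 = 44179/6 - 29373 = -132059/6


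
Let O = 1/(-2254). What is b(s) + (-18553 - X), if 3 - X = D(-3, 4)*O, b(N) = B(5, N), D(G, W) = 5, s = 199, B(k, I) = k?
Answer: -41813959/2254 ≈ -18551.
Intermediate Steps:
b(N) = 5
O = -1/2254 ≈ -0.00044366
X = 6767/2254 (X = 3 - 5*(-1)/2254 = 3 - 1*(-5/2254) = 3 + 5/2254 = 6767/2254 ≈ 3.0022)
b(s) + (-18553 - X) = 5 + (-18553 - 1*6767/2254) = 5 + (-18553 - 6767/2254) = 5 - 41825229/2254 = -41813959/2254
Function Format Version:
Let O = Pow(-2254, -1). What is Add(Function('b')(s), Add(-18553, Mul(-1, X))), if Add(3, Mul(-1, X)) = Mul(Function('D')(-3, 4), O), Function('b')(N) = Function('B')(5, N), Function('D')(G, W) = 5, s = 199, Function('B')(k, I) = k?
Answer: Rational(-41813959, 2254) ≈ -18551.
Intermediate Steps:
Function('b')(N) = 5
O = Rational(-1, 2254) ≈ -0.00044366
X = Rational(6767, 2254) (X = Add(3, Mul(-1, Mul(5, Rational(-1, 2254)))) = Add(3, Mul(-1, Rational(-5, 2254))) = Add(3, Rational(5, 2254)) = Rational(6767, 2254) ≈ 3.0022)
Add(Function('b')(s), Add(-18553, Mul(-1, X))) = Add(5, Add(-18553, Mul(-1, Rational(6767, 2254)))) = Add(5, Add(-18553, Rational(-6767, 2254))) = Add(5, Rational(-41825229, 2254)) = Rational(-41813959, 2254)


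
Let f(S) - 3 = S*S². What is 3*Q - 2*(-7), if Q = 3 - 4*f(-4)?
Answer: 755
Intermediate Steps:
f(S) = 3 + S³ (f(S) = 3 + S*S² = 3 + S³)
Q = 247 (Q = 3 - 4*(3 + (-4)³) = 3 - 4*(3 - 64) = 3 - 4*(-61) = 3 + 244 = 247)
3*Q - 2*(-7) = 3*247 - 2*(-7) = 741 + 14 = 755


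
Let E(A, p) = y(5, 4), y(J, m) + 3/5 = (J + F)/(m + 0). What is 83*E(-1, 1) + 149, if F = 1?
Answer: 2237/10 ≈ 223.70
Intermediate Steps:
y(J, m) = -⅗ + (1 + J)/m (y(J, m) = -⅗ + (J + 1)/(m + 0) = -⅗ + (1 + J)/m)
E(A, p) = 9/10 (E(A, p) = (1 + 5 - ⅗*4)/4 = (1 + 5 - 12/5)/4 = (¼)*(18/5) = 9/10)
83*E(-1, 1) + 149 = 83*(9/10) + 149 = 747/10 + 149 = 2237/10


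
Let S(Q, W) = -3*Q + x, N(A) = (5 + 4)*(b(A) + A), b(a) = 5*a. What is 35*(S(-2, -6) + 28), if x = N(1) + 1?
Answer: 3115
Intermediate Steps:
N(A) = 54*A (N(A) = (5 + 4)*(5*A + A) = 9*(6*A) = 54*A)
x = 55 (x = 54*1 + 1 = 54 + 1 = 55)
S(Q, W) = 55 - 3*Q (S(Q, W) = -3*Q + 55 = 55 - 3*Q)
35*(S(-2, -6) + 28) = 35*((55 - 3*(-2)) + 28) = 35*((55 + 6) + 28) = 35*(61 + 28) = 35*89 = 3115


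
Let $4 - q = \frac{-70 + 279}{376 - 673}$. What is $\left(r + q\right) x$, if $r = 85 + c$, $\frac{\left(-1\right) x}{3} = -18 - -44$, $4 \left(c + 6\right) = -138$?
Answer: $- \frac{34541}{9} \approx -3837.9$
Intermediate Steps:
$c = - \frac{81}{2}$ ($c = -6 + \frac{1}{4} \left(-138\right) = -6 - \frac{69}{2} = - \frac{81}{2} \approx -40.5$)
$x = -78$ ($x = - 3 \left(-18 - -44\right) = - 3 \left(-18 + 44\right) = \left(-3\right) 26 = -78$)
$r = \frac{89}{2}$ ($r = 85 - \frac{81}{2} = \frac{89}{2} \approx 44.5$)
$q = \frac{127}{27}$ ($q = 4 - \frac{-70 + 279}{376 - 673} = 4 - \frac{209}{-297} = 4 - 209 \left(- \frac{1}{297}\right) = 4 - - \frac{19}{27} = 4 + \frac{19}{27} = \frac{127}{27} \approx 4.7037$)
$\left(r + q\right) x = \left(\frac{89}{2} + \frac{127}{27}\right) \left(-78\right) = \frac{2657}{54} \left(-78\right) = - \frac{34541}{9}$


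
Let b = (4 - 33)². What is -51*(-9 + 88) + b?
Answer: -3188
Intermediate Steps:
b = 841 (b = (-29)² = 841)
-51*(-9 + 88) + b = -51*(-9 + 88) + 841 = -51*79 + 841 = -4029 + 841 = -3188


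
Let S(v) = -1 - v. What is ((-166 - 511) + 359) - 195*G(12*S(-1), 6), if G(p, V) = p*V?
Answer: -318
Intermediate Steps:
G(p, V) = V*p
((-166 - 511) + 359) - 195*G(12*S(-1), 6) = ((-166 - 511) + 359) - 1170*12*(-1 - 1*(-1)) = (-677 + 359) - 1170*12*(-1 + 1) = -318 - 1170*12*0 = -318 - 1170*0 = -318 - 195*0 = -318 + 0 = -318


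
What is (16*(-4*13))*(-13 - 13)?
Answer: 21632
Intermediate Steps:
(16*(-4*13))*(-13 - 13) = (16*(-52))*(-26) = -832*(-26) = 21632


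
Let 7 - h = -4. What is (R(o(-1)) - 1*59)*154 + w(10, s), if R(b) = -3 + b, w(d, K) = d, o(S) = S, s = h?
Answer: -9692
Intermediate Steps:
h = 11 (h = 7 - 1*(-4) = 7 + 4 = 11)
s = 11
(R(o(-1)) - 1*59)*154 + w(10, s) = ((-3 - 1) - 1*59)*154 + 10 = (-4 - 59)*154 + 10 = -63*154 + 10 = -9702 + 10 = -9692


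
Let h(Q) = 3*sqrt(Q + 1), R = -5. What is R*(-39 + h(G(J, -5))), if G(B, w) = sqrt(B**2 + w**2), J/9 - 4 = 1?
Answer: 195 - 15*sqrt(1 + 5*sqrt(82)) ≈ 92.959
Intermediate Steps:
J = 45 (J = 36 + 9*1 = 36 + 9 = 45)
h(Q) = 3*sqrt(1 + Q)
R*(-39 + h(G(J, -5))) = -5*(-39 + 3*sqrt(1 + sqrt(45**2 + (-5)**2))) = -5*(-39 + 3*sqrt(1 + sqrt(2025 + 25))) = -5*(-39 + 3*sqrt(1 + sqrt(2050))) = -5*(-39 + 3*sqrt(1 + 5*sqrt(82))) = 195 - 15*sqrt(1 + 5*sqrt(82))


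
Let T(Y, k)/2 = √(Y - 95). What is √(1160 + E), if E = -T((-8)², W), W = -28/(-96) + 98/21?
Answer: √(1160 - 2*I*√31) ≈ 34.059 - 0.1635*I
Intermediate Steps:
W = 119/24 (W = -28*(-1/96) + 98*(1/21) = 7/24 + 14/3 = 119/24 ≈ 4.9583)
T(Y, k) = 2*√(-95 + Y) (T(Y, k) = 2*√(Y - 95) = 2*√(-95 + Y))
E = -2*I*√31 (E = -2*√(-95 + (-8)²) = -2*√(-95 + 64) = -2*√(-31) = -2*I*√31 ≈ -11.136*I)
√(1160 + E) = √(1160 - 2*I*√31)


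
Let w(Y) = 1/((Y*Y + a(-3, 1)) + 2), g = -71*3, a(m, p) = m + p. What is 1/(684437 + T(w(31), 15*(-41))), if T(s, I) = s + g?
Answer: 961/657539265 ≈ 1.4615e-6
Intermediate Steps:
g = -213
w(Y) = Y⁻² (w(Y) = 1/((Y*Y + (-3 + 1)) + 2) = 1/((Y² - 2) + 2) = 1/((-2 + Y²) + 2) = 1/(Y²) = Y⁻²)
T(s, I) = -213 + s (T(s, I) = s - 213 = -213 + s)
1/(684437 + T(w(31), 15*(-41))) = 1/(684437 + (-213 + 31⁻²)) = 1/(684437 + (-213 + 1/961)) = 1/(684437 - 204692/961) = 1/(657539265/961) = 961/657539265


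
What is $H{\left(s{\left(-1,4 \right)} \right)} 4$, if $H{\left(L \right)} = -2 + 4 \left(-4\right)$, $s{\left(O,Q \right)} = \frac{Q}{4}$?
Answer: $-72$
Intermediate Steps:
$s{\left(O,Q \right)} = \frac{Q}{4}$ ($s{\left(O,Q \right)} = Q \frac{1}{4} = \frac{Q}{4}$)
$H{\left(L \right)} = -18$ ($H{\left(L \right)} = -2 - 16 = -18$)
$H{\left(s{\left(-1,4 \right)} \right)} 4 = \left(-18\right) 4 = -72$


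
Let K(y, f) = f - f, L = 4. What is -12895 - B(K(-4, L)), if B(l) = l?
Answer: -12895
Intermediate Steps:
K(y, f) = 0
-12895 - B(K(-4, L)) = -12895 - 1*0 = -12895 + 0 = -12895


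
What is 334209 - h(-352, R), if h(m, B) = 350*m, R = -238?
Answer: 457409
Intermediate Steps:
334209 - h(-352, R) = 334209 - 350*(-352) = 334209 - 1*(-123200) = 334209 + 123200 = 457409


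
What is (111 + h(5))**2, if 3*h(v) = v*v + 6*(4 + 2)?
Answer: 155236/9 ≈ 17248.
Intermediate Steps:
h(v) = 12 + v**2/3 (h(v) = (v*v + 6*(4 + 2))/3 = (v**2 + 6*6)/3 = (v**2 + 36)/3 = (36 + v**2)/3 = 12 + v**2/3)
(111 + h(5))**2 = (111 + (12 + (1/3)*5**2))**2 = (111 + (12 + (1/3)*25))**2 = (111 + (12 + 25/3))**2 = (111 + 61/3)**2 = (394/3)**2 = 155236/9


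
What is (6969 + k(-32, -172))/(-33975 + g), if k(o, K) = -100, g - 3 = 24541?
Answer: -6869/9431 ≈ -0.72834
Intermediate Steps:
g = 24544 (g = 3 + 24541 = 24544)
(6969 + k(-32, -172))/(-33975 + g) = (6969 - 100)/(-33975 + 24544) = 6869/(-9431) = 6869*(-1/9431) = -6869/9431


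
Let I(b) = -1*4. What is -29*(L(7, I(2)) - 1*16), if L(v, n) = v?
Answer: 261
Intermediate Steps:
I(b) = -4
-29*(L(7, I(2)) - 1*16) = -29*(7 - 1*16) = -29*(7 - 16) = -29*(-9) = 261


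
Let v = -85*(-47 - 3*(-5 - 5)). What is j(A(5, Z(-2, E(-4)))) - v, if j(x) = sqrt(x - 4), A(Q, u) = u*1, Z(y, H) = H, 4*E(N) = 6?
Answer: -1445 + I*sqrt(10)/2 ≈ -1445.0 + 1.5811*I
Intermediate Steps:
E(N) = 3/2 (E(N) = (1/4)*6 = 3/2)
A(Q, u) = u
j(x) = sqrt(-4 + x)
v = 1445 (v = -85*(-47 - 3*(-10)) = -85*(-47 + 30) = -85*(-17) = 1445)
j(A(5, Z(-2, E(-4)))) - v = sqrt(-4 + 3/2) - 1*1445 = sqrt(-5/2) - 1445 = I*sqrt(10)/2 - 1445 = -1445 + I*sqrt(10)/2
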